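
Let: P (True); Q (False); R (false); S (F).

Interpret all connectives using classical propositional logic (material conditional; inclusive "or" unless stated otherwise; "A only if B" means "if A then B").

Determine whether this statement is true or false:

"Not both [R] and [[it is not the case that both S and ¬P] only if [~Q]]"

True

In symbols: R ↑ ((S ↑ ¬P) → ¬Q)

¬P = ¬T = F
S ↑ ¬P = F ↑ F = T
¬Q = ¬F = T
(S ↑ ¬P) → ¬Q = T → T = T
R ↑ ((S ↑ ¬P) → ¬Q) = F ↑ T = T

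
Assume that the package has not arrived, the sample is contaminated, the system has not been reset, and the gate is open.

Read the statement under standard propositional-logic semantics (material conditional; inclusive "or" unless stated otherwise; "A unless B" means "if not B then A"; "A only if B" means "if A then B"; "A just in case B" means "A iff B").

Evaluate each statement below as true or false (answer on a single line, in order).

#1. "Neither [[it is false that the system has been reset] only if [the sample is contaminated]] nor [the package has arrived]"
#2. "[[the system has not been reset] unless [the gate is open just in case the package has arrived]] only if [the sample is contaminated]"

#1 F / #2 T

Let Q = "the system has been reset" (F), G = "the sample is contaminated" (T), V = "the package has arrived" (F), R = "the gate is open" (T).

#1: Formalization: (¬Q → G) ↓ V

¬Q = ¬F = T
¬Q → G = T → T = T
(¬Q → G) ↓ V = T ↓ F = F
Thus #1 is false.

#2: Formalization: (¬Q ∨ (R ↔ V)) → G

¬Q = ¬F = T
R ↔ V = T ↔ F = F
¬Q ∨ (R ↔ V) = T ∨ F = T
(¬Q ∨ (R ↔ V)) → G = T → T = T
Thus #2 is true.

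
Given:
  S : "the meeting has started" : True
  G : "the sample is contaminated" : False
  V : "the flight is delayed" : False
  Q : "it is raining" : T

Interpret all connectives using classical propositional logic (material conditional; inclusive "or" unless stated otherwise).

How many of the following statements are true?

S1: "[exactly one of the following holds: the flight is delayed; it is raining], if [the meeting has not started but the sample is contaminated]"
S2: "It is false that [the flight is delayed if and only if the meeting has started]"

S1: This is (~S & G) -> (V xor Q).

~S = ~T = F
~S & G = F & F = F
V xor Q = F xor T = T
(~S & G) -> (V xor Q) = F -> T = T
So S1 is true.

S2: In symbols: ~(V <-> S)

V <-> S = F <-> T = F
~(V <-> S) = ~F = T
Hence S2 is true.

2 of the 2 statements are true (S1, S2).

2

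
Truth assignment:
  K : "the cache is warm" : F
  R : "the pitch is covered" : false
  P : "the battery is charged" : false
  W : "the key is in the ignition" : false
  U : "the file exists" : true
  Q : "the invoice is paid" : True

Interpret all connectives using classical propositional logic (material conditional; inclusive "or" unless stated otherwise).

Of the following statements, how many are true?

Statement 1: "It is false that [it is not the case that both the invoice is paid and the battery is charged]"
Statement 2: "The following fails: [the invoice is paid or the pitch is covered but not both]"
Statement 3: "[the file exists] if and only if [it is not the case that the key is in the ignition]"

1

Statement 1: In symbols: not (Q nand P)

Q nand P = True nand False = True
not (Q nand P) = not True = False
Thus Statement 1 is false.

Statement 2: Parsed as not (Q xor R)

Q xor R = True xor False = True
not (Q xor R) = not True = False
So Statement 2 is false.

Statement 3: In symbols: U iff not W

not W = not False = True
U iff not W = True iff True = True
Thus Statement 3 is true.

1 of the 3 statements is true (Statement 3).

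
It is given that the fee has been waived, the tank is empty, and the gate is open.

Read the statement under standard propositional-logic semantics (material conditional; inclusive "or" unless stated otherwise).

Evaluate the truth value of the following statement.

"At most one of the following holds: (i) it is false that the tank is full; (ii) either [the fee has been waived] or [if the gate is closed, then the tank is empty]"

False

Let Q = "the tank is full" (False), P = "the fee has been waived" (True), R = "the gate is open" (True).
In symbols: not Q nand (P or (not R -> not Q))

not Q = not False = True
not R = not True = False
not Q = not False = True
not R -> not Q = False -> True = True
P or (not R -> not Q) = True or True = True
not Q nand (P or (not R -> not Q)) = True nand True = False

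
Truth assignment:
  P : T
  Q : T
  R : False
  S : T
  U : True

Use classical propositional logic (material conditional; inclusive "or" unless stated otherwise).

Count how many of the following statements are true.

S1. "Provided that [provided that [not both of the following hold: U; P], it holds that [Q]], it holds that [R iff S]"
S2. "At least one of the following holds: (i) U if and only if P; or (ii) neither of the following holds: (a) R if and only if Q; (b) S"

S1: Formalization: ((U nand P) -> Q) -> (R <-> S)

U nand P = T nand T = F
(U nand P) -> Q = F -> T = T
R <-> S = F <-> T = F
((U nand P) -> Q) -> (R <-> S) = T -> F = F
Hence S1 is false.

S2: In symbols: (U <-> P) | ((R <-> Q) nor S)

U <-> P = T <-> T = T
R <-> Q = F <-> T = F
(R <-> Q) nor S = F nor T = F
(U <-> P) | ((R <-> Q) nor S) = T | F = T
Thus S2 is true.

1 of the 2 statements is true.

1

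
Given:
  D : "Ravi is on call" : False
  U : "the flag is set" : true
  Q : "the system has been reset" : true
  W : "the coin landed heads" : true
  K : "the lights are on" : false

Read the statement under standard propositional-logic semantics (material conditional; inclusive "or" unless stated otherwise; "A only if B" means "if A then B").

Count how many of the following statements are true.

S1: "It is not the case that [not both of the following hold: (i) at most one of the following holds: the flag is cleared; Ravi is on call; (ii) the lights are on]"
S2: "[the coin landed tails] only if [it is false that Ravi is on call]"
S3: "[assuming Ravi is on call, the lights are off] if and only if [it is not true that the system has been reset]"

1

S1: Formalization: ¬((¬U ↑ D) ↑ K)

¬U = ¬T = F
¬U ↑ D = F ↑ F = T
(¬U ↑ D) ↑ K = T ↑ F = T
¬((¬U ↑ D) ↑ K) = ¬T = F
So S1 is false.

S2: In symbols: ¬W → ¬D

¬W = ¬T = F
¬D = ¬F = T
¬W → ¬D = F → T = T
Hence S2 is true.

S3: In symbols: (D → ¬K) ↔ ¬Q

¬K = ¬F = T
D → ¬K = F → T = T
¬Q = ¬T = F
(D → ¬K) ↔ ¬Q = T ↔ F = F
Thus S3 is false.

True statements: 1 (S2).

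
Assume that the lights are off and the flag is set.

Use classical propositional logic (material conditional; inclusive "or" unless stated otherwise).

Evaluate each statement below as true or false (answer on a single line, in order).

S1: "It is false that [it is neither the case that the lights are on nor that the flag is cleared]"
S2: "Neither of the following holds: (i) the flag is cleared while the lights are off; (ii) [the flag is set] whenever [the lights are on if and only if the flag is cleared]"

S1 F; S2 F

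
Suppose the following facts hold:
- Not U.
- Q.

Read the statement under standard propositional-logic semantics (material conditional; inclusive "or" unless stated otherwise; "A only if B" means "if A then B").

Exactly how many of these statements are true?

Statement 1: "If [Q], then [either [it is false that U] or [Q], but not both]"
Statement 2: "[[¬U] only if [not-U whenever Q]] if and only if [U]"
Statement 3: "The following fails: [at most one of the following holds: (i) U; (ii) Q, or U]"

0

Statement 1: Parsed as Q → (¬U ⊕ Q)

¬U = ¬F = T
¬U ⊕ Q = T ⊕ T = F
Q → (¬U ⊕ Q) = T → F = F
Hence Statement 1 is false.

Statement 2: Formalization: (¬U → (Q → ¬U)) ↔ U

¬U = ¬F = T
¬U = ¬F = T
Q → ¬U = T → T = T
¬U → (Q → ¬U) = T → T = T
(¬U → (Q → ¬U)) ↔ U = T ↔ F = F
Thus Statement 2 is false.

Statement 3: Parsed as ¬(U ↑ (Q ∨ U))

Q ∨ U = T ∨ F = T
U ↑ (Q ∨ U) = F ↑ T = T
¬(U ↑ (Q ∨ U)) = ¬T = F
So Statement 3 is false.

Count: 0.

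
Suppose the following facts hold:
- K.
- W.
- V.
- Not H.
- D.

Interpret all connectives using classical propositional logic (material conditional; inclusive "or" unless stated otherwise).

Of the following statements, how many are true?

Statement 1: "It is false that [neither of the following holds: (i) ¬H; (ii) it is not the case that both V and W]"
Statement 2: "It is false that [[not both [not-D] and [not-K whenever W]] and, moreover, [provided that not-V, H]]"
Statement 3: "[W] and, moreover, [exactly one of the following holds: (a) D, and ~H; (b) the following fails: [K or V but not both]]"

1

Statement 1: Parsed as ¬(¬H ↓ (V ↑ W))

¬H = ¬F = T
V ↑ W = T ↑ T = F
¬H ↓ (V ↑ W) = T ↓ F = F
¬(¬H ↓ (V ↑ W)) = ¬F = T
Thus Statement 1 is true.

Statement 2: Parsed as ¬((¬D ↑ (W → ¬K)) ∧ (¬V → H))

¬D = ¬T = F
¬K = ¬T = F
W → ¬K = T → F = F
¬D ↑ (W → ¬K) = F ↑ F = T
¬V = ¬T = F
¬V → H = F → F = T
(¬D ↑ (W → ¬K)) ∧ (¬V → H) = T ∧ T = T
¬((¬D ↑ (W → ¬K)) ∧ (¬V → H)) = ¬T = F
Hence Statement 2 is false.

Statement 3: In symbols: W ∧ ((D ∧ ¬H) ⊕ ¬(K ⊕ V))

¬H = ¬F = T
D ∧ ¬H = T ∧ T = T
K ⊕ V = T ⊕ T = F
¬(K ⊕ V) = ¬F = T
(D ∧ ¬H) ⊕ ¬(K ⊕ V) = T ⊕ T = F
W ∧ ((D ∧ ¬H) ⊕ ¬(K ⊕ V)) = T ∧ F = F
Hence Statement 3 is false.

Count: 1.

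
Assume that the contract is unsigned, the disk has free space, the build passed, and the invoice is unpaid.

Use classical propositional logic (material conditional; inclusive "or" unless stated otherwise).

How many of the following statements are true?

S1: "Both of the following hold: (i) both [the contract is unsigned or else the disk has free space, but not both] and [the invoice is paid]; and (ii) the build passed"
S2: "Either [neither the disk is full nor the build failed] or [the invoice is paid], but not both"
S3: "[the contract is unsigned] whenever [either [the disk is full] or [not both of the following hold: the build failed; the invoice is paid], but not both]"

2

Let P = "the contract is signed" (F), Q = "the disk is full" (F), S = "the invoice is paid" (F), R = "the build passed" (T).

S1: In symbols: ((~P xor ~Q) & S) & R

~P = ~F = T
~Q = ~F = T
~P xor ~Q = T xor T = F
(~P xor ~Q) & S = F & F = F
((~P xor ~Q) & S) & R = F & T = F
So S1 is false.

S2: In symbols: (Q nor ~R) xor S

~R = ~T = F
Q nor ~R = F nor F = T
(Q nor ~R) xor S = T xor F = T
Hence S2 is true.

S3: Formalization: (Q xor (~R nand S)) -> ~P

~R = ~T = F
~R nand S = F nand F = T
Q xor (~R nand S) = F xor T = T
~P = ~F = T
(Q xor (~R nand S)) -> ~P = T -> T = T
Thus S3 is true.

2 of the 3 statements are true.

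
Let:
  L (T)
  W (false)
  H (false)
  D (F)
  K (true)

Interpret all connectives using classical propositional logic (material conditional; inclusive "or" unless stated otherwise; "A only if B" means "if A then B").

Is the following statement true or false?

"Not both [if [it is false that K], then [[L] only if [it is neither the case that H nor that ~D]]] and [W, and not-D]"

The statement is true.

This is (¬K → (L → (H ↓ ¬D))) ↑ (W ∧ ¬D).

¬K = ¬T = F
¬D = ¬F = T
H ↓ ¬D = F ↓ T = F
L → (H ↓ ¬D) = T → F = F
¬K → (L → (H ↓ ¬D)) = F → F = T
¬D = ¬F = T
W ∧ ¬D = F ∧ T = F
(¬K → (L → (H ↓ ¬D))) ↑ (W ∧ ¬D) = T ↑ F = T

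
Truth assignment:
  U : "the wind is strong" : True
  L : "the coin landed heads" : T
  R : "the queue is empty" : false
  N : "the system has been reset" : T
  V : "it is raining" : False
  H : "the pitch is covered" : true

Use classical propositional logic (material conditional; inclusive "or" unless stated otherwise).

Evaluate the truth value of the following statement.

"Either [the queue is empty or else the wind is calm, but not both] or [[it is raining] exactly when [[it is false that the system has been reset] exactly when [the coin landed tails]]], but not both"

Values: R=F, U=T, V=F, N=T, L=T.
In symbols: (R ⊕ ¬U) ⊕ (V ↔ (¬N ↔ ¬L))

¬U = ¬T = F
R ⊕ ¬U = F ⊕ F = F
¬N = ¬T = F
¬L = ¬T = F
¬N ↔ ¬L = F ↔ F = T
V ↔ (¬N ↔ ¬L) = F ↔ T = F
(R ⊕ ¬U) ⊕ (V ↔ (¬N ↔ ¬L)) = F ⊕ F = F

The statement is false.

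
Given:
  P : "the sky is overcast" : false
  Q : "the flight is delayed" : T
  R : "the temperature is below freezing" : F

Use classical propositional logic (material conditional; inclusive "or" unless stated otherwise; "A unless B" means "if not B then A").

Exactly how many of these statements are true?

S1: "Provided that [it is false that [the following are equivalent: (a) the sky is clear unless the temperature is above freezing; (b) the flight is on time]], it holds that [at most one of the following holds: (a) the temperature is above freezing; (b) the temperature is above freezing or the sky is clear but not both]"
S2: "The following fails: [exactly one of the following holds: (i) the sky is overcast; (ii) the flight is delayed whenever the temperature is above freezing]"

1

S1: Parsed as ~((~P | ~R) <-> ~Q) -> (~R nand (~R xor ~P))

~P = ~F = T
~R = ~F = T
~P | ~R = T | T = T
~Q = ~T = F
(~P | ~R) <-> ~Q = T <-> F = F
~((~P | ~R) <-> ~Q) = ~F = T
~R = ~F = T
~R = ~F = T
~P = ~F = T
~R xor ~P = T xor T = F
~R nand (~R xor ~P) = T nand F = T
~((~P | ~R) <-> ~Q) -> (~R nand (~R xor ~P)) = T -> T = T
So S1 is true.

S2: Formalization: ~(P xor (~R -> Q))

~R = ~F = T
~R -> Q = T -> T = T
P xor (~R -> Q) = F xor T = T
~(P xor (~R -> Q)) = ~T = F
Hence S2 is false.

1 of the 2 statements is true.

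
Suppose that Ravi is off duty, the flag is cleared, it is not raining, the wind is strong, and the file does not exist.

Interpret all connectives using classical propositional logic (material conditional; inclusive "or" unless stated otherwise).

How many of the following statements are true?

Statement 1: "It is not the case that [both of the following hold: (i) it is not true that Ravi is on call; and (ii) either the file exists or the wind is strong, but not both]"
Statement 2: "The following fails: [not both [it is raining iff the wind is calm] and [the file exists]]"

Let W = "Ravi is on call" (F), S = "the file exists" (F), M = "the wind is strong" (T), Q = "it is raining" (F).

Statement 1: This is ¬(¬W ∧ (S ⊕ M)).

¬W = ¬F = T
S ⊕ M = F ⊕ T = T
¬W ∧ (S ⊕ M) = T ∧ T = T
¬(¬W ∧ (S ⊕ M)) = ¬T = F
Thus Statement 1 is false.

Statement 2: In symbols: ¬((Q ↔ ¬M) ↑ S)

¬M = ¬T = F
Q ↔ ¬M = F ↔ F = T
(Q ↔ ¬M) ↑ S = T ↑ F = T
¬((Q ↔ ¬M) ↑ S) = ¬T = F
Thus Statement 2 is false.

0 of the 2 statements are true (none).

0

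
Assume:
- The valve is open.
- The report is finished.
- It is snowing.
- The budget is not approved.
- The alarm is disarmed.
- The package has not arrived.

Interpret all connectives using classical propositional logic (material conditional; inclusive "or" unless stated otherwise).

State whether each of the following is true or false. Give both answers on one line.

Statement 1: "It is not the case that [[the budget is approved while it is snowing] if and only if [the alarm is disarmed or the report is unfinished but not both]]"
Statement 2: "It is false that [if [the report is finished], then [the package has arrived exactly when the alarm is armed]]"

Let S = "the budget is approved" (F), L = "it is snowing" (T), P = "the alarm is armed" (F), K = "the report is finished" (T), G = "the package has arrived" (F).

Statement 1: In symbols: ¬((S ∧ L) ↔ (¬P ⊕ ¬K))

S ∧ L = F ∧ T = F
¬P = ¬F = T
¬K = ¬T = F
¬P ⊕ ¬K = T ⊕ F = T
(S ∧ L) ↔ (¬P ⊕ ¬K) = F ↔ T = F
¬((S ∧ L) ↔ (¬P ⊕ ¬K)) = ¬F = T
So Statement 1 is true.

Statement 2: Formalization: ¬(K → (G ↔ P))

G ↔ P = F ↔ F = T
K → (G ↔ P) = T → T = T
¬(K → (G ↔ P)) = ¬T = F
Hence Statement 2 is false.

Statement 1 T / Statement 2 F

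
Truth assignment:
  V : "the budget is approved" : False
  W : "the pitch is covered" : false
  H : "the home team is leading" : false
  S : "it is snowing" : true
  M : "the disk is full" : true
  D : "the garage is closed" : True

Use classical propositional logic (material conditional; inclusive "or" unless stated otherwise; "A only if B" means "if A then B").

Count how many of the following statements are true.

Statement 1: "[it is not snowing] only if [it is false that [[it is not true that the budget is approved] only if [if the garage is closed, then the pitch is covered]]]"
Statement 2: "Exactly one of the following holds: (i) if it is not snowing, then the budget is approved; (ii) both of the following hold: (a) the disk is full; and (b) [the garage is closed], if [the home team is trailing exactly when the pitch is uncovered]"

1

Statement 1: Parsed as not S -> not (not V -> (D -> W))

not S = not True = False
not V = not False = True
D -> W = True -> False = False
not V -> (D -> W) = True -> False = False
not (not V -> (D -> W)) = not False = True
not S -> not (not V -> (D -> W)) = False -> True = True
Hence Statement 1 is true.

Statement 2: Formalization: (not S -> V) xor (M and ((not H iff not W) -> D))

not S = not True = False
not S -> V = False -> False = True
not H = not False = True
not W = not False = True
not H iff not W = True iff True = True
(not H iff not W) -> D = True -> True = True
M and ((not H iff not W) -> D) = True and True = True
(not S -> V) xor (M and ((not H iff not W) -> D)) = True xor True = False
So Statement 2 is false.

1 of the 2 statements is true (Statement 1).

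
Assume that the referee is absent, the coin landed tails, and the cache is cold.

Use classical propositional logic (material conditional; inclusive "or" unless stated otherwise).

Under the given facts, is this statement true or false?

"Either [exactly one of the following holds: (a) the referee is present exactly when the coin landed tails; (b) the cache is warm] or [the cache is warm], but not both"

False.

Let H = "the referee is present" (F), U = "the coin landed heads" (F), L = "the cache is warm" (F).
In symbols: ((H ↔ ¬U) ⊕ L) ⊕ L

¬U = ¬F = T
H ↔ ¬U = F ↔ T = F
(H ↔ ¬U) ⊕ L = F ⊕ F = F
((H ↔ ¬U) ⊕ L) ⊕ L = F ⊕ F = F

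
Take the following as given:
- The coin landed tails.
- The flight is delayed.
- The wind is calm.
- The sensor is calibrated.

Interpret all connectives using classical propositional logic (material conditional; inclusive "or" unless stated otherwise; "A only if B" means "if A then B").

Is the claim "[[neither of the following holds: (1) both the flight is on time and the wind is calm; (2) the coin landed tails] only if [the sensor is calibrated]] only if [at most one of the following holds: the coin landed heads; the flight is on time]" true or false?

True

Let K = "the flight is delayed" (True), V = "the wind is strong" (False), Q = "the coin landed heads" (False), U = "the sensor is calibrated" (True).
In symbols: (((not K and not V) nor not Q) -> U) -> (Q nand not K)

not K = not True = False
not V = not False = True
not K and not V = False and True = False
not Q = not False = True
(not K and not V) nor not Q = False nor True = False
((not K and not V) nor not Q) -> U = False -> True = True
not K = not True = False
Q nand not K = False nand False = True
(((not K and not V) nor not Q) -> U) -> (Q nand not K) = True -> True = True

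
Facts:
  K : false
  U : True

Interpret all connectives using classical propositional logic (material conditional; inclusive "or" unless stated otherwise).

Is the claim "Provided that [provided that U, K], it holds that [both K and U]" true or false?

True.

Values: U=True, K=False.
Parsed as (U -> K) -> (K and U)

U -> K = True -> False = False
K and U = False and True = False
(U -> K) -> (K and U) = False -> False = True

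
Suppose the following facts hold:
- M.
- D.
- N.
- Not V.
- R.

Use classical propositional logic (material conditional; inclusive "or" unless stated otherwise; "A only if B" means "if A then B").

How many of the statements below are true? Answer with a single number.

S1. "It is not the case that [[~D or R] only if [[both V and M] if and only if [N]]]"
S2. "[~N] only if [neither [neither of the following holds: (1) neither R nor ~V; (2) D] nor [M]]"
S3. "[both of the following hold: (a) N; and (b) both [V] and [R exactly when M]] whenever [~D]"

S1: In symbols: ¬((¬D ∨ R) → ((V ∧ M) ↔ N))

¬D = ¬T = F
¬D ∨ R = F ∨ T = T
V ∧ M = F ∧ T = F
(V ∧ M) ↔ N = F ↔ T = F
(¬D ∨ R) → ((V ∧ M) ↔ N) = T → F = F
¬((¬D ∨ R) → ((V ∧ M) ↔ N)) = ¬F = T
So S1 is true.

S2: Formalization: ¬N → (((R ↓ ¬V) ↓ D) ↓ M)

¬N = ¬T = F
¬V = ¬F = T
R ↓ ¬V = T ↓ T = F
(R ↓ ¬V) ↓ D = F ↓ T = F
((R ↓ ¬V) ↓ D) ↓ M = F ↓ T = F
¬N → (((R ↓ ¬V) ↓ D) ↓ M) = F → F = T
So S2 is true.

S3: This is ¬D → (N ∧ (V ∧ (R ↔ M))).

¬D = ¬T = F
R ↔ M = T ↔ T = T
V ∧ (R ↔ M) = F ∧ T = F
N ∧ (V ∧ (R ↔ M)) = T ∧ F = F
¬D → (N ∧ (V ∧ (R ↔ M))) = F → F = T
Thus S3 is true.

Count: 3.

3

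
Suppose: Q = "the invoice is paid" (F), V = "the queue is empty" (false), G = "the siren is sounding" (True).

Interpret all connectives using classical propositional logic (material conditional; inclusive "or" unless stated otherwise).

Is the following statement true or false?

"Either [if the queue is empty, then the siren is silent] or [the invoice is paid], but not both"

True

Values: V=F, G=T, Q=F.
Parsed as (V -> ~G) xor Q

~G = ~T = F
V -> ~G = F -> F = T
(V -> ~G) xor Q = T xor F = T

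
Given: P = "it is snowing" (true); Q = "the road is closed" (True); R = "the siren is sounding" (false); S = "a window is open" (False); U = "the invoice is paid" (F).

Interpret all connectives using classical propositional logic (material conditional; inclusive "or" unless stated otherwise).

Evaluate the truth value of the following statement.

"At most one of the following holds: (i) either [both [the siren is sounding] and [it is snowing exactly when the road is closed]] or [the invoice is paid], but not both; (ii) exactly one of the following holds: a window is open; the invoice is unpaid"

true

Parsed as ((R and (P iff Q)) xor U) nand (S xor not U)

P iff Q = True iff True = True
R and (P iff Q) = False and True = False
(R and (P iff Q)) xor U = False xor False = False
not U = not False = True
S xor not U = False xor True = True
((R and (P iff Q)) xor U) nand (S xor not U) = False nand True = True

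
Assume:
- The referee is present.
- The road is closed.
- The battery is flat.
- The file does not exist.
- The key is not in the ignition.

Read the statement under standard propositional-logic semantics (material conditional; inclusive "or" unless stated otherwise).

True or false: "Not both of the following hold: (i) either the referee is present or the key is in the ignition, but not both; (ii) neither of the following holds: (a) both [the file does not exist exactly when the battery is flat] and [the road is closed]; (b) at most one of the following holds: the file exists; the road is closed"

Let P = "the referee is present" (True), U = "the key is in the ignition" (False), S = "the file exists" (False), R = "the battery is charged" (False), Q = "the road is closed" (True).
Formalization: (P xor U) nand (((not S iff not R) and Q) nor (S nand Q))

P xor U = True xor False = True
not S = not False = True
not R = not False = True
not S iff not R = True iff True = True
(not S iff not R) and Q = True and True = True
S nand Q = False nand True = True
((not S iff not R) and Q) nor (S nand Q) = True nor True = False
(P xor U) nand (((not S iff not R) and Q) nor (S nand Q)) = True nand False = True

The statement is true.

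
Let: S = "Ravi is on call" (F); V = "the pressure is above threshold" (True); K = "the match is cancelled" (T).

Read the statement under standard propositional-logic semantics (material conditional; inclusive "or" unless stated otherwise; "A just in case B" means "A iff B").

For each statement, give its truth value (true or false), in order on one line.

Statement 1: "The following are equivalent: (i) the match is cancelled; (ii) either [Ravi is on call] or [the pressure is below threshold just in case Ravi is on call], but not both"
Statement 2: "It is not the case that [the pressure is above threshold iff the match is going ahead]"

Statement 1 true / Statement 2 true

Statement 1: Parsed as K <-> (S xor (~V <-> S))

~V = ~T = F
~V <-> S = F <-> F = T
S xor (~V <-> S) = F xor T = T
K <-> (S xor (~V <-> S)) = T <-> T = T
Hence Statement 1 is true.

Statement 2: Formalization: ~(V <-> ~K)

~K = ~T = F
V <-> ~K = T <-> F = F
~(V <-> ~K) = ~F = T
So Statement 2 is true.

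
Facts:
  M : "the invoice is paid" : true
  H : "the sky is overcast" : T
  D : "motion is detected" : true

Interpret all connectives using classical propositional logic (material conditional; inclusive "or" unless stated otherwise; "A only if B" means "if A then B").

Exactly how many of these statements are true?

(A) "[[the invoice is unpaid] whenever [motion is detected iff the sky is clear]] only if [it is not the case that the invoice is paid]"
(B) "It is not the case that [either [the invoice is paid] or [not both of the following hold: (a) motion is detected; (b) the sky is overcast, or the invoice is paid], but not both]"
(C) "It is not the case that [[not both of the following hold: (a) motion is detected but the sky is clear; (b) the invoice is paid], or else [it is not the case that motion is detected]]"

0

(A): This is ((D iff not H) -> not M) -> not M.

not H = not True = False
D iff not H = True iff False = False
not M = not True = False
(D iff not H) -> not M = False -> False = True
not M = not True = False
((D iff not H) -> not M) -> not M = True -> False = False
Hence (A) is false.

(B): This is not (M xor (D nand (H or M))).

H or M = True or True = True
D nand (H or M) = True nand True = False
M xor (D nand (H or M)) = True xor False = True
not (M xor (D nand (H or M))) = not True = False
So (B) is false.

(C): Formalization: not (((D and not H) nand M) or not D)

not H = not True = False
D and not H = True and False = False
(D and not H) nand M = False nand True = True
not D = not True = False
((D and not H) nand M) or not D = True or False = True
not (((D and not H) nand M) or not D) = not True = False
So (C) is false.

Count: 0.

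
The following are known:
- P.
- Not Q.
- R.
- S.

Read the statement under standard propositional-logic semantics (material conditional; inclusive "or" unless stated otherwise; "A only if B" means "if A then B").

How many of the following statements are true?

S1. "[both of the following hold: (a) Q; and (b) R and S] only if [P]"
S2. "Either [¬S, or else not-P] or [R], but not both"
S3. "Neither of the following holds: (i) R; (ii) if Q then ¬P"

2

S1: This is (Q and (R and S)) -> P.

R and S = True and True = True
Q and (R and S) = False and True = False
(Q and (R and S)) -> P = False -> True = True
Thus S1 is true.

S2: Formalization: (not S or not P) xor R

not S = not True = False
not P = not True = False
not S or not P = False or False = False
(not S or not P) xor R = False xor True = True
So S2 is true.

S3: Parsed as R nor (Q -> not P)

not P = not True = False
Q -> not P = False -> False = True
R nor (Q -> not P) = True nor True = False
Hence S3 is false.

2 of the 3 statements are true.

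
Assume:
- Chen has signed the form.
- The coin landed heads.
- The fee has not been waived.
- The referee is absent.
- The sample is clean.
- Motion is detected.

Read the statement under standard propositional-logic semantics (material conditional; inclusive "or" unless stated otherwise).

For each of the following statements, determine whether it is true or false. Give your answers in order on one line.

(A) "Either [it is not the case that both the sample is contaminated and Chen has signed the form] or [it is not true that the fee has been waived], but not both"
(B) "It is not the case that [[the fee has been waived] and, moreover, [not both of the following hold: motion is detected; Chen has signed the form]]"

(A) false; (B) true

Let U = "the sample is contaminated" (F), P = "Chen has signed the form" (T), R = "the fee has been waived" (F), V = "motion is detected" (T).

(A): In symbols: (U ↑ P) ⊕ ¬R

U ↑ P = F ↑ T = T
¬R = ¬F = T
(U ↑ P) ⊕ ¬R = T ⊕ T = F
So (A) is false.

(B): This is ¬(R ∧ (V ↑ P)).

V ↑ P = T ↑ T = F
R ∧ (V ↑ P) = F ∧ F = F
¬(R ∧ (V ↑ P)) = ¬F = T
So (B) is true.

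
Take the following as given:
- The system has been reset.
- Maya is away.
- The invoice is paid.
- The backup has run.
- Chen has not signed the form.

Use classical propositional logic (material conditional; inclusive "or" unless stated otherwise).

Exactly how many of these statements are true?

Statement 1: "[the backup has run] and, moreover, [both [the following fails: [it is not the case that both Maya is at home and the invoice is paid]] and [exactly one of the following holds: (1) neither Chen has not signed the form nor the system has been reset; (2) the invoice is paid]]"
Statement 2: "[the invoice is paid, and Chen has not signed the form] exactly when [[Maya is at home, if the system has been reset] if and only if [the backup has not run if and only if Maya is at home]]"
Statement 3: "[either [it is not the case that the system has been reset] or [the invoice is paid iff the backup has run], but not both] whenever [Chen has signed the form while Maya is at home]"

1

Let S = "the backup has run" (True), Q = "Maya is at home" (False), R = "the invoice is paid" (True), U = "Chen has signed the form" (False), P = "the system has been reset" (True).

Statement 1: In symbols: S and (not (Q nand R) and ((not U nor P) xor R))

Q nand R = False nand True = True
not (Q nand R) = not True = False
not U = not False = True
not U nor P = True nor True = False
(not U nor P) xor R = False xor True = True
not (Q nand R) and ((not U nor P) xor R) = False and True = False
S and (not (Q nand R) and ((not U nor P) xor R)) = True and False = False
Thus Statement 1 is false.

Statement 2: In symbols: (R and not U) iff ((P -> Q) iff (not S iff Q))

not U = not False = True
R and not U = True and True = True
P -> Q = True -> False = False
not S = not True = False
not S iff Q = False iff False = True
(P -> Q) iff (not S iff Q) = False iff True = False
(R and not U) iff ((P -> Q) iff (not S iff Q)) = True iff False = False
Hence Statement 2 is false.

Statement 3: Parsed as (U and Q) -> (not P xor (R iff S))

U and Q = False and False = False
not P = not True = False
R iff S = True iff True = True
not P xor (R iff S) = False xor True = True
(U and Q) -> (not P xor (R iff S)) = False -> True = True
Hence Statement 3 is true.

1 of the 3 statements is true (Statement 3).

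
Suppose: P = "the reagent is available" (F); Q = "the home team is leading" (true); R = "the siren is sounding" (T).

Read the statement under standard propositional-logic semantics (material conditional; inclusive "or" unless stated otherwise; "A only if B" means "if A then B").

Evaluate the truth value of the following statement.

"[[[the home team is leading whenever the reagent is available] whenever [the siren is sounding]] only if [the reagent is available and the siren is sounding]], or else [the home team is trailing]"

This is ((R -> (P -> Q)) -> (P and R)) or not Q.

P -> Q = False -> True = True
R -> (P -> Q) = True -> True = True
P and R = False and True = False
(R -> (P -> Q)) -> (P and R) = True -> False = False
not Q = not True = False
((R -> (P -> Q)) -> (P and R)) or not Q = False or False = False

False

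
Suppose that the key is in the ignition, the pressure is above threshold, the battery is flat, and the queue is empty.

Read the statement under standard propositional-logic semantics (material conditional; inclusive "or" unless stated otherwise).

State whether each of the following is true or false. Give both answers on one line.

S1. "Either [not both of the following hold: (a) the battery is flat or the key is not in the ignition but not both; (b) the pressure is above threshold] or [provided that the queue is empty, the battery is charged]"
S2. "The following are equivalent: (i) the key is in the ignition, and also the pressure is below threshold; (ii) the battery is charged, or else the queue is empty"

S1 False, S2 False

Let R = "the battery is charged" (F), P = "the key is in the ignition" (T), Q = "the pressure is above threshold" (T), S = "the queue is empty" (T).

S1: Formalization: ((~R xor ~P) nand Q) | (S -> R)

~R = ~F = T
~P = ~T = F
~R xor ~P = T xor F = T
(~R xor ~P) nand Q = T nand T = F
S -> R = T -> F = F
((~R xor ~P) nand Q) | (S -> R) = F | F = F
Thus S1 is false.

S2: Formalization: (P & ~Q) <-> (R | S)

~Q = ~T = F
P & ~Q = T & F = F
R | S = F | T = T
(P & ~Q) <-> (R | S) = F <-> T = F
So S2 is false.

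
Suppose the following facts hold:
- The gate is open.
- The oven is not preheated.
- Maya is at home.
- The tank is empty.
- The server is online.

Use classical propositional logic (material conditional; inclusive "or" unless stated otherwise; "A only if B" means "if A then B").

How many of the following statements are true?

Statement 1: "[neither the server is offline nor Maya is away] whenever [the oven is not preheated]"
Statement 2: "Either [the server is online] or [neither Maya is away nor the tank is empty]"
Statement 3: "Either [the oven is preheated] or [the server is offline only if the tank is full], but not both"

3

Let Q = "the oven is preheated" (F), U = "the server is online" (T), R = "Maya is at home" (T), S = "the tank is full" (F).

Statement 1: This is ~Q -> (~U nor ~R).

~Q = ~F = T
~U = ~T = F
~R = ~T = F
~U nor ~R = F nor F = T
~Q -> (~U nor ~R) = T -> T = T
Thus Statement 1 is true.

Statement 2: Parsed as U | (~R nor ~S)

~R = ~T = F
~S = ~F = T
~R nor ~S = F nor T = F
U | (~R nor ~S) = T | F = T
Hence Statement 2 is true.

Statement 3: Parsed as Q xor (~U -> S)

~U = ~T = F
~U -> S = F -> F = T
Q xor (~U -> S) = F xor T = T
Thus Statement 3 is true.

Count: 3.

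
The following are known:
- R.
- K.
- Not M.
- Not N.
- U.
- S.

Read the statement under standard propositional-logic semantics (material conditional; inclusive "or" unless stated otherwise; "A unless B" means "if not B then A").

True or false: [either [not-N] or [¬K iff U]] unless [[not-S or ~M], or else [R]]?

true

Parsed as (~N | (~K <-> U)) | ((~S | ~M) | R)

~N = ~F = T
~K = ~T = F
~K <-> U = F <-> T = F
~N | (~K <-> U) = T | F = T
~S = ~T = F
~M = ~F = T
~S | ~M = F | T = T
(~S | ~M) | R = T | T = T
(~N | (~K <-> U)) | ((~S | ~M) | R) = T | T = T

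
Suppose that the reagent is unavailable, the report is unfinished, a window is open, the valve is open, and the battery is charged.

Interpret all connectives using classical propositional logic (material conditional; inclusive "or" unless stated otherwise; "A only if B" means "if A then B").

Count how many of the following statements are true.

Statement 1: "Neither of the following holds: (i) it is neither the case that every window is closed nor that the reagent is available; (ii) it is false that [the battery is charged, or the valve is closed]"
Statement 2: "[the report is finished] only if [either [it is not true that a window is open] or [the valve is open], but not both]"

Let L = "a window is open" (T), P = "the reagent is available" (F), V = "the battery is charged" (T), H = "the valve is open" (T), K = "the report is finished" (F).

Statement 1: Formalization: (¬L ↓ P) ↓ ¬(V ∨ ¬H)

¬L = ¬T = F
¬L ↓ P = F ↓ F = T
¬H = ¬T = F
V ∨ ¬H = T ∨ F = T
¬(V ∨ ¬H) = ¬T = F
(¬L ↓ P) ↓ ¬(V ∨ ¬H) = T ↓ F = F
Thus Statement 1 is false.

Statement 2: This is K → (¬L ⊕ H).

¬L = ¬T = F
¬L ⊕ H = F ⊕ T = T
K → (¬L ⊕ H) = F → T = T
Thus Statement 2 is true.

1 of the 2 statements is true (Statement 2).

1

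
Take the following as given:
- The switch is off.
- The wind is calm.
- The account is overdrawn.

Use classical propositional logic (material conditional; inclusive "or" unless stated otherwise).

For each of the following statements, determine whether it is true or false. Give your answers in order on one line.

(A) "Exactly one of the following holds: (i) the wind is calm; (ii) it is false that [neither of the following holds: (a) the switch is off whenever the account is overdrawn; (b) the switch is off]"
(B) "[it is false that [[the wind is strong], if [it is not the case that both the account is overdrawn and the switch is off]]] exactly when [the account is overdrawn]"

Let D = "the wind is strong" (F), P = "the account is overdrawn" (T), N = "the switch is on" (F).

(A): Formalization: ¬D ⊕ ¬((P → ¬N) ↓ ¬N)

¬D = ¬F = T
¬N = ¬F = T
P → ¬N = T → T = T
¬N = ¬F = T
(P → ¬N) ↓ ¬N = T ↓ T = F
¬((P → ¬N) ↓ ¬N) = ¬F = T
¬D ⊕ ¬((P → ¬N) ↓ ¬N) = T ⊕ T = F
Thus (A) is false.

(B): Parsed as ¬((P ↑ ¬N) → D) ↔ P

¬N = ¬F = T
P ↑ ¬N = T ↑ T = F
(P ↑ ¬N) → D = F → F = T
¬((P ↑ ¬N) → D) = ¬T = F
¬((P ↑ ¬N) → D) ↔ P = F ↔ T = F
So (B) is false.

(A) False, (B) False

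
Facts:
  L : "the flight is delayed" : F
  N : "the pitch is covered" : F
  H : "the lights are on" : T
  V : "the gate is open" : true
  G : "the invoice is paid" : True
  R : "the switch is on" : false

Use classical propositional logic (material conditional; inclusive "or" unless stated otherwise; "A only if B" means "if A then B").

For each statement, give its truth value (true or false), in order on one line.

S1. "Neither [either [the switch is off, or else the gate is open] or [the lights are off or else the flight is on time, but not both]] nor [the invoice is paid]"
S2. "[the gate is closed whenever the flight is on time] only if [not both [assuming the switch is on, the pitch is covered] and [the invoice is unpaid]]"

S1 False; S2 True

S1: Parsed as ((¬R ∨ V) ∨ (¬H ⊕ ¬L)) ↓ G

¬R = ¬F = T
¬R ∨ V = T ∨ T = T
¬H = ¬T = F
¬L = ¬F = T
¬H ⊕ ¬L = F ⊕ T = T
(¬R ∨ V) ∨ (¬H ⊕ ¬L) = T ∨ T = T
((¬R ∨ V) ∨ (¬H ⊕ ¬L)) ↓ G = T ↓ T = F
So S1 is false.

S2: In symbols: (¬L → ¬V) → ((R → N) ↑ ¬G)

¬L = ¬F = T
¬V = ¬T = F
¬L → ¬V = T → F = F
R → N = F → F = T
¬G = ¬T = F
(R → N) ↑ ¬G = T ↑ F = T
(¬L → ¬V) → ((R → N) ↑ ¬G) = F → T = T
Thus S2 is true.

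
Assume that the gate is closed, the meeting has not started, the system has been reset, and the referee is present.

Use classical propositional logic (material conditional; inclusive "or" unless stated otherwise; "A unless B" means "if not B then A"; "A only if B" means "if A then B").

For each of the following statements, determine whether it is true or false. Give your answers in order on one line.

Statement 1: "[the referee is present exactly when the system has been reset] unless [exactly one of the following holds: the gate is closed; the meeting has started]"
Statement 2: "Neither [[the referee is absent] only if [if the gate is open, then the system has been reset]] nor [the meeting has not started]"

Statement 1 T, Statement 2 F

Let D = "the referee is present" (T), L = "the system has been reset" (T), W = "the gate is open" (F), G = "the meeting has started" (F).

Statement 1: Formalization: (D ↔ L) ∨ (¬W ⊕ G)

D ↔ L = T ↔ T = T
¬W = ¬F = T
¬W ⊕ G = T ⊕ F = T
(D ↔ L) ∨ (¬W ⊕ G) = T ∨ T = T
Thus Statement 1 is true.

Statement 2: Parsed as (¬D → (W → L)) ↓ ¬G

¬D = ¬T = F
W → L = F → T = T
¬D → (W → L) = F → T = T
¬G = ¬F = T
(¬D → (W → L)) ↓ ¬G = T ↓ T = F
So Statement 2 is false.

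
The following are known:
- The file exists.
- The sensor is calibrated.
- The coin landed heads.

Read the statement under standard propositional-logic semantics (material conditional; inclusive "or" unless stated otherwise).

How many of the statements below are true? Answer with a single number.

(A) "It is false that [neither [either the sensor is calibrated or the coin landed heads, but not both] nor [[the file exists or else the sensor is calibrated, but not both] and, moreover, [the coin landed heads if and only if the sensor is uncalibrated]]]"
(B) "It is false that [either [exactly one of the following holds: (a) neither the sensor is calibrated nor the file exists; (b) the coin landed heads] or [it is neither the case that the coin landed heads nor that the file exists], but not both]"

Let M = "the sensor is calibrated" (T), U = "the coin landed heads" (T), P = "the file exists" (T).

(A): This is ~((M xor U) nor ((P xor M) & (U <-> ~M))).

M xor U = T xor T = F
P xor M = T xor T = F
~M = ~T = F
U <-> ~M = T <-> F = F
(P xor M) & (U <-> ~M) = F & F = F
(M xor U) nor ((P xor M) & (U <-> ~M)) = F nor F = T
~((M xor U) nor ((P xor M) & (U <-> ~M))) = ~T = F
Thus (A) is false.

(B): Formalization: ~(((M nor P) xor U) xor (U nor P))

M nor P = T nor T = F
(M nor P) xor U = F xor T = T
U nor P = T nor T = F
((M nor P) xor U) xor (U nor P) = T xor F = T
~(((M nor P) xor U) xor (U nor P)) = ~T = F
Hence (B) is false.

True statements: 0 (none).

0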